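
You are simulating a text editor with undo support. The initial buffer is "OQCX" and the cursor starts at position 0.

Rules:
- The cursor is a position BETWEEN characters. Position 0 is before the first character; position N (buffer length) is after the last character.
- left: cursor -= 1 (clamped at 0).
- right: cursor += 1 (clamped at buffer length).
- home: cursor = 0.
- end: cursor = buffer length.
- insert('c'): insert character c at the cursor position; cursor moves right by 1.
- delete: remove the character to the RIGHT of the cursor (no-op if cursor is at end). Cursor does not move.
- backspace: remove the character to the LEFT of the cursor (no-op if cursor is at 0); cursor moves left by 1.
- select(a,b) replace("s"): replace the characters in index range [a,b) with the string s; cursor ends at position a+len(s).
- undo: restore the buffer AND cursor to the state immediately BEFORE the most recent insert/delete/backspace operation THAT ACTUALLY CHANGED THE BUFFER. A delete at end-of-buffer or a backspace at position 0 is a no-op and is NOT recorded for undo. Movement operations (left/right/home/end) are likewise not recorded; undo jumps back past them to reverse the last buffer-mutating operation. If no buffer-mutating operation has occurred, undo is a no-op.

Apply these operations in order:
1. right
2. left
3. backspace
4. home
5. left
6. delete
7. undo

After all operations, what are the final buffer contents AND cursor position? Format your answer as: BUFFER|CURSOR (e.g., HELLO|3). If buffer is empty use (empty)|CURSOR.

After op 1 (right): buf='OQCX' cursor=1
After op 2 (left): buf='OQCX' cursor=0
After op 3 (backspace): buf='OQCX' cursor=0
After op 4 (home): buf='OQCX' cursor=0
After op 5 (left): buf='OQCX' cursor=0
After op 6 (delete): buf='QCX' cursor=0
After op 7 (undo): buf='OQCX' cursor=0

Answer: OQCX|0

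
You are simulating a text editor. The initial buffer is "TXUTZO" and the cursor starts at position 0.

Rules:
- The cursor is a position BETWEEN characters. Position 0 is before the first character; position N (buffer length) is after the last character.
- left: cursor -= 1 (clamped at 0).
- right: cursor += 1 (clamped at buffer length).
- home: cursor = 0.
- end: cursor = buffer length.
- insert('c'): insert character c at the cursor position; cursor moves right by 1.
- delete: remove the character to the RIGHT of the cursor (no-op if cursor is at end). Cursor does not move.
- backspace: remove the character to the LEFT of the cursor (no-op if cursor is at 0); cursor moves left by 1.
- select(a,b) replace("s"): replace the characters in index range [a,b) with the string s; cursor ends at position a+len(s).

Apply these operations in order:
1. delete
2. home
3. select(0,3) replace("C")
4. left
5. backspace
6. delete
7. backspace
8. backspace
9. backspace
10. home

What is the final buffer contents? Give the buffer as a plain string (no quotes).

After op 1 (delete): buf='XUTZO' cursor=0
After op 2 (home): buf='XUTZO' cursor=0
After op 3 (select(0,3) replace("C")): buf='CZO' cursor=1
After op 4 (left): buf='CZO' cursor=0
After op 5 (backspace): buf='CZO' cursor=0
After op 6 (delete): buf='ZO' cursor=0
After op 7 (backspace): buf='ZO' cursor=0
After op 8 (backspace): buf='ZO' cursor=0
After op 9 (backspace): buf='ZO' cursor=0
After op 10 (home): buf='ZO' cursor=0

Answer: ZO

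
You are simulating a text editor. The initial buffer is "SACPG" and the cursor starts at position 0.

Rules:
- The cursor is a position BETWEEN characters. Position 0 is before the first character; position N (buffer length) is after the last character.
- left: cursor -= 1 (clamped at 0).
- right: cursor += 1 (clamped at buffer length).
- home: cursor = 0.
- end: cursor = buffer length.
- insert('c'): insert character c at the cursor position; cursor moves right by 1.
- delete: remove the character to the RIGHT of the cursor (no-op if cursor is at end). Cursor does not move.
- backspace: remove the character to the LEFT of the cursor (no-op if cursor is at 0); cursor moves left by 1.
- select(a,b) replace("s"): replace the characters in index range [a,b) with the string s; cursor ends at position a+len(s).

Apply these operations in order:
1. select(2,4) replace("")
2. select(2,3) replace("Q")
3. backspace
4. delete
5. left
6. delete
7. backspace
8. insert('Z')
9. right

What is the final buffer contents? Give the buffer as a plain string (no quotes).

After op 1 (select(2,4) replace("")): buf='SAG' cursor=2
After op 2 (select(2,3) replace("Q")): buf='SAQ' cursor=3
After op 3 (backspace): buf='SA' cursor=2
After op 4 (delete): buf='SA' cursor=2
After op 5 (left): buf='SA' cursor=1
After op 6 (delete): buf='S' cursor=1
After op 7 (backspace): buf='(empty)' cursor=0
After op 8 (insert('Z')): buf='Z' cursor=1
After op 9 (right): buf='Z' cursor=1

Answer: Z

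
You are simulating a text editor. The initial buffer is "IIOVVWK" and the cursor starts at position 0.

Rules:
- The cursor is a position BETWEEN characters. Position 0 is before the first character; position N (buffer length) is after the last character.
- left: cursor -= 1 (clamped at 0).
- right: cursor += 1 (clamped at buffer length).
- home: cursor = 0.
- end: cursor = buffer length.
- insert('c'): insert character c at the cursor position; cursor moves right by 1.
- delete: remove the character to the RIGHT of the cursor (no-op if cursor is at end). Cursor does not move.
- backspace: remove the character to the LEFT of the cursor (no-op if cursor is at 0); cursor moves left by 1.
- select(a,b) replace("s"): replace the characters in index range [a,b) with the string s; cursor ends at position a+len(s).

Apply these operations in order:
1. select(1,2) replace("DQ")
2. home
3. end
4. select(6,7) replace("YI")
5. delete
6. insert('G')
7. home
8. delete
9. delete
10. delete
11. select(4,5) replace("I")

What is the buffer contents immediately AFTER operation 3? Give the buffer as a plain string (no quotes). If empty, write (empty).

After op 1 (select(1,2) replace("DQ")): buf='IDQOVVWK' cursor=3
After op 2 (home): buf='IDQOVVWK' cursor=0
After op 3 (end): buf='IDQOVVWK' cursor=8

Answer: IDQOVVWK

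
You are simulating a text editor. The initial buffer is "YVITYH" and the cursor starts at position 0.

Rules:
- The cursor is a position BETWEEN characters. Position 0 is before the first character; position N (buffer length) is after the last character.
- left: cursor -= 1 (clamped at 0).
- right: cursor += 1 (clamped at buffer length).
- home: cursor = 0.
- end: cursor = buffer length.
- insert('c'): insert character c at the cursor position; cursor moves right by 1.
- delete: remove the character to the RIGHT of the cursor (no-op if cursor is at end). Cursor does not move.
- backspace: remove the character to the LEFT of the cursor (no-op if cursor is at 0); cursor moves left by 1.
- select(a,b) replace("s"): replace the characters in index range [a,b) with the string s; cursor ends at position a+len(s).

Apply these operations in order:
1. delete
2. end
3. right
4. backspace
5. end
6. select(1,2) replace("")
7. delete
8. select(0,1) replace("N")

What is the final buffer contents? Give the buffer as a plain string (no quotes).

Answer: NY

Derivation:
After op 1 (delete): buf='VITYH' cursor=0
After op 2 (end): buf='VITYH' cursor=5
After op 3 (right): buf='VITYH' cursor=5
After op 4 (backspace): buf='VITY' cursor=4
After op 5 (end): buf='VITY' cursor=4
After op 6 (select(1,2) replace("")): buf='VTY' cursor=1
After op 7 (delete): buf='VY' cursor=1
After op 8 (select(0,1) replace("N")): buf='NY' cursor=1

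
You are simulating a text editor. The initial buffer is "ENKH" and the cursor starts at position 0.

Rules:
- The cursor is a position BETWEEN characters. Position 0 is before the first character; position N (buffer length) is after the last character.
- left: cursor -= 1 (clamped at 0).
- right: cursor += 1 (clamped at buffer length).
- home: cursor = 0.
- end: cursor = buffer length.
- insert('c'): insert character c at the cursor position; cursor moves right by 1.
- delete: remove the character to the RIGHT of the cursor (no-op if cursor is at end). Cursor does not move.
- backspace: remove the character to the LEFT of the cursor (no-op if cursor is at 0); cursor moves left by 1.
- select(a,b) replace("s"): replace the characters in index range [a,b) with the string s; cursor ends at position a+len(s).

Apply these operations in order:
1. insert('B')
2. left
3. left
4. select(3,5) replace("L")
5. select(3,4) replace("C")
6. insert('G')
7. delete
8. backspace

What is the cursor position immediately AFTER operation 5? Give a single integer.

Answer: 4

Derivation:
After op 1 (insert('B')): buf='BENKH' cursor=1
After op 2 (left): buf='BENKH' cursor=0
After op 3 (left): buf='BENKH' cursor=0
After op 4 (select(3,5) replace("L")): buf='BENL' cursor=4
After op 5 (select(3,4) replace("C")): buf='BENC' cursor=4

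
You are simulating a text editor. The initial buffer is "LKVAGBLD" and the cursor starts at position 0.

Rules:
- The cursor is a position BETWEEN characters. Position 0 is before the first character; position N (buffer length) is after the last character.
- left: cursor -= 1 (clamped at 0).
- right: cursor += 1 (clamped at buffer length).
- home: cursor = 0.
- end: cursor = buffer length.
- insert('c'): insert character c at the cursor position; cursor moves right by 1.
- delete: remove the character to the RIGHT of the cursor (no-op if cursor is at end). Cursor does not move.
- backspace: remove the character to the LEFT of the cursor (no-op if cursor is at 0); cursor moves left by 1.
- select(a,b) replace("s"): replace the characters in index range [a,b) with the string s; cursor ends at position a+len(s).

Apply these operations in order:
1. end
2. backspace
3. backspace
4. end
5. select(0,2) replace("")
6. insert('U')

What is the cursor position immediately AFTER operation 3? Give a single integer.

After op 1 (end): buf='LKVAGBLD' cursor=8
After op 2 (backspace): buf='LKVAGBL' cursor=7
After op 3 (backspace): buf='LKVAGB' cursor=6

Answer: 6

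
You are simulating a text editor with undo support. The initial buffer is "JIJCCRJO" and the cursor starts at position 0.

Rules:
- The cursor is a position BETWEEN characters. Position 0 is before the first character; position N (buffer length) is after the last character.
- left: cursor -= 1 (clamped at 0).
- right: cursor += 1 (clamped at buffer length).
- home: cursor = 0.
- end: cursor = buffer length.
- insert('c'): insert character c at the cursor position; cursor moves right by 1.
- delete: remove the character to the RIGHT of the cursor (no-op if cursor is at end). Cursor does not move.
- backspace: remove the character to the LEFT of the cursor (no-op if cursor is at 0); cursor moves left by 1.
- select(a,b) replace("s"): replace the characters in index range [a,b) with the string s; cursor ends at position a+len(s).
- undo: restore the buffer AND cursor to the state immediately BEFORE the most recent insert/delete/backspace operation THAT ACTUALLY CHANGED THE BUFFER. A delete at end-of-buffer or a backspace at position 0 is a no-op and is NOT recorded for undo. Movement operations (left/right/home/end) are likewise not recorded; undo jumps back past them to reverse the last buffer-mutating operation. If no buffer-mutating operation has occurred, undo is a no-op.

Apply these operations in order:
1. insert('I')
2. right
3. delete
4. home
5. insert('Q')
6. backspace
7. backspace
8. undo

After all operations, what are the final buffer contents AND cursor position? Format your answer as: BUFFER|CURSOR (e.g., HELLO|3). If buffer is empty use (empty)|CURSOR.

Answer: QIJJCCRJO|1

Derivation:
After op 1 (insert('I')): buf='IJIJCCRJO' cursor=1
After op 2 (right): buf='IJIJCCRJO' cursor=2
After op 3 (delete): buf='IJJCCRJO' cursor=2
After op 4 (home): buf='IJJCCRJO' cursor=0
After op 5 (insert('Q')): buf='QIJJCCRJO' cursor=1
After op 6 (backspace): buf='IJJCCRJO' cursor=0
After op 7 (backspace): buf='IJJCCRJO' cursor=0
After op 8 (undo): buf='QIJJCCRJO' cursor=1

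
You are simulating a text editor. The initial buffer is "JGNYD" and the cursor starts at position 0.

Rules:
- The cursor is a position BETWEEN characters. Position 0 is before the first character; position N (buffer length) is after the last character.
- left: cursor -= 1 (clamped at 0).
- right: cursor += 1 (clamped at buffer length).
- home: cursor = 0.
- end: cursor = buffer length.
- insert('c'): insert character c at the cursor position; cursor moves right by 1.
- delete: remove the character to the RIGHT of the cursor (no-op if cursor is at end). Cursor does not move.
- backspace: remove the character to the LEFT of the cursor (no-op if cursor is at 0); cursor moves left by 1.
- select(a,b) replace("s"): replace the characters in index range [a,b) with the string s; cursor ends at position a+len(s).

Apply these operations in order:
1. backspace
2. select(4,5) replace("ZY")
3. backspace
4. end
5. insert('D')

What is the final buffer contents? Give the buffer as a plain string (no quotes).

Answer: JGNYZD

Derivation:
After op 1 (backspace): buf='JGNYD' cursor=0
After op 2 (select(4,5) replace("ZY")): buf='JGNYZY' cursor=6
After op 3 (backspace): buf='JGNYZ' cursor=5
After op 4 (end): buf='JGNYZ' cursor=5
After op 5 (insert('D')): buf='JGNYZD' cursor=6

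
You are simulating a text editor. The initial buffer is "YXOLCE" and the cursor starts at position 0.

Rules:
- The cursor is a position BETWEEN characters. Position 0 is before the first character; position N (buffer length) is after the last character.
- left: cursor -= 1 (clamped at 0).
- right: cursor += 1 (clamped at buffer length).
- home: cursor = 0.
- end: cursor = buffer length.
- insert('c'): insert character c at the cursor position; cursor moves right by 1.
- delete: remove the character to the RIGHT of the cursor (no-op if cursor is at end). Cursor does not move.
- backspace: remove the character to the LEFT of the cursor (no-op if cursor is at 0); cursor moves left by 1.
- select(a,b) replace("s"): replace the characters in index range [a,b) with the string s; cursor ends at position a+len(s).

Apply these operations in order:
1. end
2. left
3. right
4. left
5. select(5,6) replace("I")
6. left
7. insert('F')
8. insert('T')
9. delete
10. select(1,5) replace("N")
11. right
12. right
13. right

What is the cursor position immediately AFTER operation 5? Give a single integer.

Answer: 6

Derivation:
After op 1 (end): buf='YXOLCE' cursor=6
After op 2 (left): buf='YXOLCE' cursor=5
After op 3 (right): buf='YXOLCE' cursor=6
After op 4 (left): buf='YXOLCE' cursor=5
After op 5 (select(5,6) replace("I")): buf='YXOLCI' cursor=6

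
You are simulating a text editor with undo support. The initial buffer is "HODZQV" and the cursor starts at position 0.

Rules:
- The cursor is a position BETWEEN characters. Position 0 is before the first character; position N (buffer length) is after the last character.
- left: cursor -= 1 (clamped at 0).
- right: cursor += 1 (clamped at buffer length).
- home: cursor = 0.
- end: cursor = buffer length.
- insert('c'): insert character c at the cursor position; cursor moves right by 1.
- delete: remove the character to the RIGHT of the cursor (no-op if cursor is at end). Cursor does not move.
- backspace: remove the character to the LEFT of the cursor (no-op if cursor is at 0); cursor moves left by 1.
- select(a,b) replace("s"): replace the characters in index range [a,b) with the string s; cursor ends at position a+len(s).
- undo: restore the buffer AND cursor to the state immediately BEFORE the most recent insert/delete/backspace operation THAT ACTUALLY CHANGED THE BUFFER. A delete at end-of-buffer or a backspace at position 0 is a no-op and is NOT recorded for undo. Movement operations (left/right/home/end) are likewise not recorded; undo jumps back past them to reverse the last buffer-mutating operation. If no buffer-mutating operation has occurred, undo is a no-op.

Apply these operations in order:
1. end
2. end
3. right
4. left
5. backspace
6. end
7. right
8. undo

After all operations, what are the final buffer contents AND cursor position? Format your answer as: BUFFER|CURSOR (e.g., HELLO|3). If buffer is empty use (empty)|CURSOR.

Answer: HODZQV|5

Derivation:
After op 1 (end): buf='HODZQV' cursor=6
After op 2 (end): buf='HODZQV' cursor=6
After op 3 (right): buf='HODZQV' cursor=6
After op 4 (left): buf='HODZQV' cursor=5
After op 5 (backspace): buf='HODZV' cursor=4
After op 6 (end): buf='HODZV' cursor=5
After op 7 (right): buf='HODZV' cursor=5
After op 8 (undo): buf='HODZQV' cursor=5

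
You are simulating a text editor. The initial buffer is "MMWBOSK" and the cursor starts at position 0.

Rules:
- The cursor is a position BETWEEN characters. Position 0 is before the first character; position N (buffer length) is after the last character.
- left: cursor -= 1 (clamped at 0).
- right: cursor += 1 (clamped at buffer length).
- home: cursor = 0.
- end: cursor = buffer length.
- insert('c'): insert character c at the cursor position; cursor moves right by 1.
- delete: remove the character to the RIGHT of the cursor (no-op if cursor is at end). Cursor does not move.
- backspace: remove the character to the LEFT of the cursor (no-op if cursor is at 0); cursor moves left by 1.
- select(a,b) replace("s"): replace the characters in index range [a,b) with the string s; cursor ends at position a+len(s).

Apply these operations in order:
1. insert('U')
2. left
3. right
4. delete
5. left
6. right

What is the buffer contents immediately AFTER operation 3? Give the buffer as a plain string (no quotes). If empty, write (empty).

Answer: UMMWBOSK

Derivation:
After op 1 (insert('U')): buf='UMMWBOSK' cursor=1
After op 2 (left): buf='UMMWBOSK' cursor=0
After op 3 (right): buf='UMMWBOSK' cursor=1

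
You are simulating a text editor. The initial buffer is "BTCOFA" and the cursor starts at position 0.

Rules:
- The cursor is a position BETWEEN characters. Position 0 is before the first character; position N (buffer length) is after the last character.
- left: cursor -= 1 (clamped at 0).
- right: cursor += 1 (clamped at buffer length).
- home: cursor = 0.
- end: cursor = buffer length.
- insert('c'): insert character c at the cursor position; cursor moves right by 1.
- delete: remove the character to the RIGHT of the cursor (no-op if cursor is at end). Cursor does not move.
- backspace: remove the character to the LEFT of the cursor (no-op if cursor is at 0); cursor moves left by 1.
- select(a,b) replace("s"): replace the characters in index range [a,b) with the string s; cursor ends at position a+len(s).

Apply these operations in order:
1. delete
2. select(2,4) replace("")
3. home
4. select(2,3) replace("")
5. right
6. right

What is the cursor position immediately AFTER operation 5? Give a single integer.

After op 1 (delete): buf='TCOFA' cursor=0
After op 2 (select(2,4) replace("")): buf='TCA' cursor=2
After op 3 (home): buf='TCA' cursor=0
After op 4 (select(2,3) replace("")): buf='TC' cursor=2
After op 5 (right): buf='TC' cursor=2

Answer: 2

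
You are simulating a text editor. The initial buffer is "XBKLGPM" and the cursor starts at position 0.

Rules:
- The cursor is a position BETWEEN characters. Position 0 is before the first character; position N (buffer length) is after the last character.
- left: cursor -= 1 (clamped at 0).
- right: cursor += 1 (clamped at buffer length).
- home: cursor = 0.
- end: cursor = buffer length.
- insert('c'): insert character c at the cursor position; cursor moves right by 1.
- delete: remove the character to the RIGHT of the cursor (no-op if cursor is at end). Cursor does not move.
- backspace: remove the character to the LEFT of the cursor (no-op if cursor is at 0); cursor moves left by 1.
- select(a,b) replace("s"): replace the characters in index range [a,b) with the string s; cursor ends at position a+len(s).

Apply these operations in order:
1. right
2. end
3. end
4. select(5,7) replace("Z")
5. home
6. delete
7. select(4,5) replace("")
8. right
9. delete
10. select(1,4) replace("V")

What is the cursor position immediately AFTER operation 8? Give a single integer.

After op 1 (right): buf='XBKLGPM' cursor=1
After op 2 (end): buf='XBKLGPM' cursor=7
After op 3 (end): buf='XBKLGPM' cursor=7
After op 4 (select(5,7) replace("Z")): buf='XBKLGZ' cursor=6
After op 5 (home): buf='XBKLGZ' cursor=0
After op 6 (delete): buf='BKLGZ' cursor=0
After op 7 (select(4,5) replace("")): buf='BKLG' cursor=4
After op 8 (right): buf='BKLG' cursor=4

Answer: 4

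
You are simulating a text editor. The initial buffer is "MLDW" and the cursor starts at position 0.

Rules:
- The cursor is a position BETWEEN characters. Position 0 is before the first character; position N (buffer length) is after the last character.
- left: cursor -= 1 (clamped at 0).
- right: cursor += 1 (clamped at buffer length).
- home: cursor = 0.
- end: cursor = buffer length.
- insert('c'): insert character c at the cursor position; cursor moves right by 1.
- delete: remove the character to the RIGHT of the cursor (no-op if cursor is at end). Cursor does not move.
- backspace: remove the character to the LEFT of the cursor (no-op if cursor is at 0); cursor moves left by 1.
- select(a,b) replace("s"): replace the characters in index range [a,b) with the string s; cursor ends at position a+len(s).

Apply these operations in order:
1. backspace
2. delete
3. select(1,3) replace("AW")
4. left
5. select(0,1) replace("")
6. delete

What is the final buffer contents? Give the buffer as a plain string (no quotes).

Answer: W

Derivation:
After op 1 (backspace): buf='MLDW' cursor=0
After op 2 (delete): buf='LDW' cursor=0
After op 3 (select(1,3) replace("AW")): buf='LAW' cursor=3
After op 4 (left): buf='LAW' cursor=2
After op 5 (select(0,1) replace("")): buf='AW' cursor=0
After op 6 (delete): buf='W' cursor=0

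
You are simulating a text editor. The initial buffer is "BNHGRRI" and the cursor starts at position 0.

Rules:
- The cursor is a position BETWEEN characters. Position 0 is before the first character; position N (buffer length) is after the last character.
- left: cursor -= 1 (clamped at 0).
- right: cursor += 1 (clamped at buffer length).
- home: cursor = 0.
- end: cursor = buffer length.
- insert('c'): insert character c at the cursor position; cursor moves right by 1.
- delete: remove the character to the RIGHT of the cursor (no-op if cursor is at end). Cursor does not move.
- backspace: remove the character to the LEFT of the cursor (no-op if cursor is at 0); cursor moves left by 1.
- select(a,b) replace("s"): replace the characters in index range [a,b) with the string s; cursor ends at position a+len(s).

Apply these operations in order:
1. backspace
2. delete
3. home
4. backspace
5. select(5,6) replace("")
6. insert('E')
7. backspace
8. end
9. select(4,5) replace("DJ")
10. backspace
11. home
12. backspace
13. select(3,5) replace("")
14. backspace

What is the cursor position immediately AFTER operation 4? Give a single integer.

Answer: 0

Derivation:
After op 1 (backspace): buf='BNHGRRI' cursor=0
After op 2 (delete): buf='NHGRRI' cursor=0
After op 3 (home): buf='NHGRRI' cursor=0
After op 4 (backspace): buf='NHGRRI' cursor=0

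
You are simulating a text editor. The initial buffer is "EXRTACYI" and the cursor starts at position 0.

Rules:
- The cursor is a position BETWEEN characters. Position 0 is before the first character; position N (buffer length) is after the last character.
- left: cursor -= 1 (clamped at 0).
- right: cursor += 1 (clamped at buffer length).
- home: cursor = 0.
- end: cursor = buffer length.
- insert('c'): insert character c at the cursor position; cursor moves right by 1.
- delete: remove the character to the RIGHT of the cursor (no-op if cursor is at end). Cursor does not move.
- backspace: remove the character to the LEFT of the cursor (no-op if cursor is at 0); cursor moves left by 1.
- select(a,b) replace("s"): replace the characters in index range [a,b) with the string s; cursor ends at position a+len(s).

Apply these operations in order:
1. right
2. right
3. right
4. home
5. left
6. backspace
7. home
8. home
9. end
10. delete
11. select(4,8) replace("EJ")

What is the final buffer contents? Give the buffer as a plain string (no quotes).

Answer: EXRTEJ

Derivation:
After op 1 (right): buf='EXRTACYI' cursor=1
After op 2 (right): buf='EXRTACYI' cursor=2
After op 3 (right): buf='EXRTACYI' cursor=3
After op 4 (home): buf='EXRTACYI' cursor=0
After op 5 (left): buf='EXRTACYI' cursor=0
After op 6 (backspace): buf='EXRTACYI' cursor=0
After op 7 (home): buf='EXRTACYI' cursor=0
After op 8 (home): buf='EXRTACYI' cursor=0
After op 9 (end): buf='EXRTACYI' cursor=8
After op 10 (delete): buf='EXRTACYI' cursor=8
After op 11 (select(4,8) replace("EJ")): buf='EXRTEJ' cursor=6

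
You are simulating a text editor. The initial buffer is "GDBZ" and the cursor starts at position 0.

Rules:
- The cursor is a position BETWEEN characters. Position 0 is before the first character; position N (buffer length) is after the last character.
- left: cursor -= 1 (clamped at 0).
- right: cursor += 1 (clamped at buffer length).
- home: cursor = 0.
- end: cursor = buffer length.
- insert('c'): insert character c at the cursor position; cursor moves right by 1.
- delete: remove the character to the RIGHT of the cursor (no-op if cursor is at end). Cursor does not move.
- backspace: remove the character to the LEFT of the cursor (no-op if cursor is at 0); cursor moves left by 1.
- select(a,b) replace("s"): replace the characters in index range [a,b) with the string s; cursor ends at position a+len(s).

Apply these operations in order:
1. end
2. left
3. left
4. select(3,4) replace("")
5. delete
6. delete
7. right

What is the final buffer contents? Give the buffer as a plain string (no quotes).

After op 1 (end): buf='GDBZ' cursor=4
After op 2 (left): buf='GDBZ' cursor=3
After op 3 (left): buf='GDBZ' cursor=2
After op 4 (select(3,4) replace("")): buf='GDB' cursor=3
After op 5 (delete): buf='GDB' cursor=3
After op 6 (delete): buf='GDB' cursor=3
After op 7 (right): buf='GDB' cursor=3

Answer: GDB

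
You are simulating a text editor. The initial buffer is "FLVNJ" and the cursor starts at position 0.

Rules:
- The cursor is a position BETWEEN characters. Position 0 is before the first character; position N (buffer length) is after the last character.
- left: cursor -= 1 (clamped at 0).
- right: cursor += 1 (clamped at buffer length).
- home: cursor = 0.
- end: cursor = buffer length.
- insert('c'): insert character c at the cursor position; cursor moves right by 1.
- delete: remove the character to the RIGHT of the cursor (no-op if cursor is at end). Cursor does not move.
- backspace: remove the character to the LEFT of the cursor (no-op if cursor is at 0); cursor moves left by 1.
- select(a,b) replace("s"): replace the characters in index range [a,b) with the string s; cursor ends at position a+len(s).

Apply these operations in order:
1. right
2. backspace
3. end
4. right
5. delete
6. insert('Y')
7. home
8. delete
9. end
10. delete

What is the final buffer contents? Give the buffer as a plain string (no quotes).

After op 1 (right): buf='FLVNJ' cursor=1
After op 2 (backspace): buf='LVNJ' cursor=0
After op 3 (end): buf='LVNJ' cursor=4
After op 4 (right): buf='LVNJ' cursor=4
After op 5 (delete): buf='LVNJ' cursor=4
After op 6 (insert('Y')): buf='LVNJY' cursor=5
After op 7 (home): buf='LVNJY' cursor=0
After op 8 (delete): buf='VNJY' cursor=0
After op 9 (end): buf='VNJY' cursor=4
After op 10 (delete): buf='VNJY' cursor=4

Answer: VNJY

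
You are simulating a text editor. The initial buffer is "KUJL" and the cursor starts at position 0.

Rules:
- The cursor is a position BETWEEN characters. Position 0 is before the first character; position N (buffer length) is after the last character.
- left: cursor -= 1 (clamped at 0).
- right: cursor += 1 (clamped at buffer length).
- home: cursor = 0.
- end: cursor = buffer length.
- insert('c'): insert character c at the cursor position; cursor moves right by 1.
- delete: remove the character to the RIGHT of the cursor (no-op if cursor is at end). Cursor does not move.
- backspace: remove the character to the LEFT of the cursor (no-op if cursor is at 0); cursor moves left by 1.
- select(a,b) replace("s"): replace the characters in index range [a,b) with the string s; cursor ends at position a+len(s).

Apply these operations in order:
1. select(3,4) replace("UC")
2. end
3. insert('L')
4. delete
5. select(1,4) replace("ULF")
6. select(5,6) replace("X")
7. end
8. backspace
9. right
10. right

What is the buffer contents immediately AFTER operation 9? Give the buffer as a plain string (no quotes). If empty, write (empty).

Answer: KULFC

Derivation:
After op 1 (select(3,4) replace("UC")): buf='KUJUC' cursor=5
After op 2 (end): buf='KUJUC' cursor=5
After op 3 (insert('L')): buf='KUJUCL' cursor=6
After op 4 (delete): buf='KUJUCL' cursor=6
After op 5 (select(1,4) replace("ULF")): buf='KULFCL' cursor=4
After op 6 (select(5,6) replace("X")): buf='KULFCX' cursor=6
After op 7 (end): buf='KULFCX' cursor=6
After op 8 (backspace): buf='KULFC' cursor=5
After op 9 (right): buf='KULFC' cursor=5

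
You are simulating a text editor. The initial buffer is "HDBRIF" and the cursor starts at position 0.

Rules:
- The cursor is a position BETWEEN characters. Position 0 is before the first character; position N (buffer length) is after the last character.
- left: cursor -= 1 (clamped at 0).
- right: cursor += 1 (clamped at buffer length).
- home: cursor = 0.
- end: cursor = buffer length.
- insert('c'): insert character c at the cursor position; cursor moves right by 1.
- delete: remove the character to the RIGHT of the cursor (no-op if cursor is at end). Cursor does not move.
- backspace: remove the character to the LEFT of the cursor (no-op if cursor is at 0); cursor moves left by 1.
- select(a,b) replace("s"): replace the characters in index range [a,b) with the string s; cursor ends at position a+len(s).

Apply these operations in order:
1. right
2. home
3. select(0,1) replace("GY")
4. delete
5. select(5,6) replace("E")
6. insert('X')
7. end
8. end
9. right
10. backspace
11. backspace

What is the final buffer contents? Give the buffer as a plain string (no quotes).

After op 1 (right): buf='HDBRIF' cursor=1
After op 2 (home): buf='HDBRIF' cursor=0
After op 3 (select(0,1) replace("GY")): buf='GYDBRIF' cursor=2
After op 4 (delete): buf='GYBRIF' cursor=2
After op 5 (select(5,6) replace("E")): buf='GYBRIE' cursor=6
After op 6 (insert('X')): buf='GYBRIEX' cursor=7
After op 7 (end): buf='GYBRIEX' cursor=7
After op 8 (end): buf='GYBRIEX' cursor=7
After op 9 (right): buf='GYBRIEX' cursor=7
After op 10 (backspace): buf='GYBRIE' cursor=6
After op 11 (backspace): buf='GYBRI' cursor=5

Answer: GYBRI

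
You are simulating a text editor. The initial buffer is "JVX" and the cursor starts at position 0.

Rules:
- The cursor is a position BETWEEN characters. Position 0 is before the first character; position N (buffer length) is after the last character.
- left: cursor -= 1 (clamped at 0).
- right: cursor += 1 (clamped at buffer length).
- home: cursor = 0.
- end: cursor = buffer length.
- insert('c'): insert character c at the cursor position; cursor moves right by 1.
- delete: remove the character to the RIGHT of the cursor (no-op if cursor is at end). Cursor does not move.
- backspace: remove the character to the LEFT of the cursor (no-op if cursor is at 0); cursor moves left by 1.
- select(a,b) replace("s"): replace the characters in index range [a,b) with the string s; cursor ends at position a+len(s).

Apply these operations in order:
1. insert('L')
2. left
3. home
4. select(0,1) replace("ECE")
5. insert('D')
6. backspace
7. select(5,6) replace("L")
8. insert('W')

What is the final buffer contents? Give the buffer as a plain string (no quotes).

Answer: ECEJVLW

Derivation:
After op 1 (insert('L')): buf='LJVX' cursor=1
After op 2 (left): buf='LJVX' cursor=0
After op 3 (home): buf='LJVX' cursor=0
After op 4 (select(0,1) replace("ECE")): buf='ECEJVX' cursor=3
After op 5 (insert('D')): buf='ECEDJVX' cursor=4
After op 6 (backspace): buf='ECEJVX' cursor=3
After op 7 (select(5,6) replace("L")): buf='ECEJVL' cursor=6
After op 8 (insert('W')): buf='ECEJVLW' cursor=7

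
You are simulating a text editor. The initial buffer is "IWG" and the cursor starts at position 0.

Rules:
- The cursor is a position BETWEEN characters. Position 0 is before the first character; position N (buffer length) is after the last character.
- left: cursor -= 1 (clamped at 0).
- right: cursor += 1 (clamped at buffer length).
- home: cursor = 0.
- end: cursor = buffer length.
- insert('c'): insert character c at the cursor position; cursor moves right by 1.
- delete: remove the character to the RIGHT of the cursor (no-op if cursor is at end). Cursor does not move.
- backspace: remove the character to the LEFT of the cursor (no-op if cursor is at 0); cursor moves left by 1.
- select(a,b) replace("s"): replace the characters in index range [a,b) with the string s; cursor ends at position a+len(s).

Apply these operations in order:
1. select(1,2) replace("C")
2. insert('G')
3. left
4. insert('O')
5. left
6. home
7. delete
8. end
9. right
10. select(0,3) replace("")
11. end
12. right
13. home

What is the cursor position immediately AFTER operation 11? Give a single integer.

After op 1 (select(1,2) replace("C")): buf='ICG' cursor=2
After op 2 (insert('G')): buf='ICGG' cursor=3
After op 3 (left): buf='ICGG' cursor=2
After op 4 (insert('O')): buf='ICOGG' cursor=3
After op 5 (left): buf='ICOGG' cursor=2
After op 6 (home): buf='ICOGG' cursor=0
After op 7 (delete): buf='COGG' cursor=0
After op 8 (end): buf='COGG' cursor=4
After op 9 (right): buf='COGG' cursor=4
After op 10 (select(0,3) replace("")): buf='G' cursor=0
After op 11 (end): buf='G' cursor=1

Answer: 1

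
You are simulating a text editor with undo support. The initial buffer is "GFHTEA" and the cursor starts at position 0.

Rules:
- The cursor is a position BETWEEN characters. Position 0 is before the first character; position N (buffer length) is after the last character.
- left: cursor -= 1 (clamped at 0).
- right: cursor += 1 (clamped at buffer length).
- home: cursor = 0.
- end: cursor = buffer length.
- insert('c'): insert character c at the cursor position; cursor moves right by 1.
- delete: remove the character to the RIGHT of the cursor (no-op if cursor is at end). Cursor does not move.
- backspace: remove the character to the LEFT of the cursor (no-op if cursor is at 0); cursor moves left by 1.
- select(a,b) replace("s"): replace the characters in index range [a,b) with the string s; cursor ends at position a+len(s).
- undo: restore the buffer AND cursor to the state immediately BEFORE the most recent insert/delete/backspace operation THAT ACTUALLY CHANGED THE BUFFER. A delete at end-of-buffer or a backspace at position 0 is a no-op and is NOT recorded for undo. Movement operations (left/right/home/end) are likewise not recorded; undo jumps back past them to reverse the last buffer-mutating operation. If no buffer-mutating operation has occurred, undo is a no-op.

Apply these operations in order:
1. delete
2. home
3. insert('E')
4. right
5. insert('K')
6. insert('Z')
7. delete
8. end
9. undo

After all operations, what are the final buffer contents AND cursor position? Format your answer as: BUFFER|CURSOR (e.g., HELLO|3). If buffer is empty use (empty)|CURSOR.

Answer: EFKZHTEA|4

Derivation:
After op 1 (delete): buf='FHTEA' cursor=0
After op 2 (home): buf='FHTEA' cursor=0
After op 3 (insert('E')): buf='EFHTEA' cursor=1
After op 4 (right): buf='EFHTEA' cursor=2
After op 5 (insert('K')): buf='EFKHTEA' cursor=3
After op 6 (insert('Z')): buf='EFKZHTEA' cursor=4
After op 7 (delete): buf='EFKZTEA' cursor=4
After op 8 (end): buf='EFKZTEA' cursor=7
After op 9 (undo): buf='EFKZHTEA' cursor=4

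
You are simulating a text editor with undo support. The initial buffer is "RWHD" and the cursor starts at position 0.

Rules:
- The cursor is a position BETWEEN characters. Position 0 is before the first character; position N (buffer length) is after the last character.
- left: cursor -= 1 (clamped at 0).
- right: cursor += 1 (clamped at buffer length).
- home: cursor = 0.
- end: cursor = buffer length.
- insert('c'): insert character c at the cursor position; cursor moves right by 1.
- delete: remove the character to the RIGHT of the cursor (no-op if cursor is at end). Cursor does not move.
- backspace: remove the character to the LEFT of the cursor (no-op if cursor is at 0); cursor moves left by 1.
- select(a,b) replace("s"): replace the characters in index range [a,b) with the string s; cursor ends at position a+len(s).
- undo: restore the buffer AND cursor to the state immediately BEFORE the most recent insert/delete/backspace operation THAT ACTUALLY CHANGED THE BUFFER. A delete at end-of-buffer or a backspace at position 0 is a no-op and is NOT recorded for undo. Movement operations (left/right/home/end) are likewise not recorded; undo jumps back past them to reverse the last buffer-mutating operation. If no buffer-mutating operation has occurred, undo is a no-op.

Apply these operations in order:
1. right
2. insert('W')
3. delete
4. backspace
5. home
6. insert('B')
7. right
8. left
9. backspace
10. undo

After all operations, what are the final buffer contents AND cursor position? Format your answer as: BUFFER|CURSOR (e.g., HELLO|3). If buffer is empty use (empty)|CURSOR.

After op 1 (right): buf='RWHD' cursor=1
After op 2 (insert('W')): buf='RWWHD' cursor=2
After op 3 (delete): buf='RWHD' cursor=2
After op 4 (backspace): buf='RHD' cursor=1
After op 5 (home): buf='RHD' cursor=0
After op 6 (insert('B')): buf='BRHD' cursor=1
After op 7 (right): buf='BRHD' cursor=2
After op 8 (left): buf='BRHD' cursor=1
After op 9 (backspace): buf='RHD' cursor=0
After op 10 (undo): buf='BRHD' cursor=1

Answer: BRHD|1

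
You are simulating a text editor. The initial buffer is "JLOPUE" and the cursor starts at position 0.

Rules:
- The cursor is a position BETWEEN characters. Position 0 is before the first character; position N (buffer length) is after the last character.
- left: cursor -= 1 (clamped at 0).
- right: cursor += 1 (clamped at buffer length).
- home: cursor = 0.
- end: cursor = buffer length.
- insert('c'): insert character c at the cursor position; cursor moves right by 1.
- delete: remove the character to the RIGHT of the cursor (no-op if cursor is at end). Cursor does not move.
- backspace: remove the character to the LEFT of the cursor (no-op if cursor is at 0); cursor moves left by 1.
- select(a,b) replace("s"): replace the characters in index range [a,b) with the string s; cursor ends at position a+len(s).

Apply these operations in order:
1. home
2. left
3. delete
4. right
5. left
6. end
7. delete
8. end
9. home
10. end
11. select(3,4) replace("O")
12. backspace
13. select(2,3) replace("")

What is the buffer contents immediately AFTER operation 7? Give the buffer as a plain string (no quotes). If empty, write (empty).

Answer: LOPUE

Derivation:
After op 1 (home): buf='JLOPUE' cursor=0
After op 2 (left): buf='JLOPUE' cursor=0
After op 3 (delete): buf='LOPUE' cursor=0
After op 4 (right): buf='LOPUE' cursor=1
After op 5 (left): buf='LOPUE' cursor=0
After op 6 (end): buf='LOPUE' cursor=5
After op 7 (delete): buf='LOPUE' cursor=5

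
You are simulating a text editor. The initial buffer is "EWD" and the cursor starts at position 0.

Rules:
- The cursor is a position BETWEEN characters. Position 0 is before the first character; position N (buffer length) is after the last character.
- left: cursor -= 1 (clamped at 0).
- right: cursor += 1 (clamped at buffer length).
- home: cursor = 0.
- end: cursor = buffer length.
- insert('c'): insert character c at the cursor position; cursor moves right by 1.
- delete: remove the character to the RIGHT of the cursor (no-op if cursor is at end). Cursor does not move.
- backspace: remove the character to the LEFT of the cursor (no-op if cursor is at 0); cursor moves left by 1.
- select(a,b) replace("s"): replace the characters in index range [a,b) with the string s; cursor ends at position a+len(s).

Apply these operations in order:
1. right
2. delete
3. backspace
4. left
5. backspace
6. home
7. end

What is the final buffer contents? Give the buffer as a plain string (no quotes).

After op 1 (right): buf='EWD' cursor=1
After op 2 (delete): buf='ED' cursor=1
After op 3 (backspace): buf='D' cursor=0
After op 4 (left): buf='D' cursor=0
After op 5 (backspace): buf='D' cursor=0
After op 6 (home): buf='D' cursor=0
After op 7 (end): buf='D' cursor=1

Answer: D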